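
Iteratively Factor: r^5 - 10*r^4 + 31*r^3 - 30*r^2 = (r - 2)*(r^4 - 8*r^3 + 15*r^2) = r*(r - 2)*(r^3 - 8*r^2 + 15*r) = r^2*(r - 2)*(r^2 - 8*r + 15) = r^2*(r - 5)*(r - 2)*(r - 3)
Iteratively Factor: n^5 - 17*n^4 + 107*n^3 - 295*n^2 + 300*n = (n - 5)*(n^4 - 12*n^3 + 47*n^2 - 60*n) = (n - 5)*(n - 3)*(n^3 - 9*n^2 + 20*n) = (n - 5)^2*(n - 3)*(n^2 - 4*n) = (n - 5)^2*(n - 4)*(n - 3)*(n)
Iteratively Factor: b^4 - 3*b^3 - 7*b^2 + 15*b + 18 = (b - 3)*(b^3 - 7*b - 6) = (b - 3)*(b + 1)*(b^2 - b - 6) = (b - 3)*(b + 1)*(b + 2)*(b - 3)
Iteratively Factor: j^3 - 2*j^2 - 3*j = (j)*(j^2 - 2*j - 3) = j*(j - 3)*(j + 1)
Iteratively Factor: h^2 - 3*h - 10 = (h + 2)*(h - 5)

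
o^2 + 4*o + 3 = (o + 1)*(o + 3)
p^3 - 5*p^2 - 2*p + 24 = (p - 4)*(p - 3)*(p + 2)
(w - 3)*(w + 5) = w^2 + 2*w - 15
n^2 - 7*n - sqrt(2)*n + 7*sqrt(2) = (n - 7)*(n - sqrt(2))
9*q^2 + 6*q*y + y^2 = (3*q + y)^2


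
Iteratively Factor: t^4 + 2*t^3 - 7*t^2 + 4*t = (t - 1)*(t^3 + 3*t^2 - 4*t) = (t - 1)*(t + 4)*(t^2 - t) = t*(t - 1)*(t + 4)*(t - 1)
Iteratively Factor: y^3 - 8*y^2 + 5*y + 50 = (y - 5)*(y^2 - 3*y - 10) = (y - 5)*(y + 2)*(y - 5)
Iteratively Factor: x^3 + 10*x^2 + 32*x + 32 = (x + 4)*(x^2 + 6*x + 8) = (x + 2)*(x + 4)*(x + 4)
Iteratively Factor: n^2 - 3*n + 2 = (n - 1)*(n - 2)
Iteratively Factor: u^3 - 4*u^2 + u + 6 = (u - 2)*(u^2 - 2*u - 3) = (u - 2)*(u + 1)*(u - 3)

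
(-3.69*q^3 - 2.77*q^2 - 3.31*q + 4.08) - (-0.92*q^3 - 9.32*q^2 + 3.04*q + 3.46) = -2.77*q^3 + 6.55*q^2 - 6.35*q + 0.62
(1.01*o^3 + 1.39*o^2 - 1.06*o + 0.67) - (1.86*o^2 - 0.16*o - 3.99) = 1.01*o^3 - 0.47*o^2 - 0.9*o + 4.66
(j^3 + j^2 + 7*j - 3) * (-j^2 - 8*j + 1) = -j^5 - 9*j^4 - 14*j^3 - 52*j^2 + 31*j - 3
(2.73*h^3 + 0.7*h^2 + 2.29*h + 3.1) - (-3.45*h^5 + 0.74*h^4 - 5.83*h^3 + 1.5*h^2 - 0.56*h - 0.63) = 3.45*h^5 - 0.74*h^4 + 8.56*h^3 - 0.8*h^2 + 2.85*h + 3.73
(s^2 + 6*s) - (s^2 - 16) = 6*s + 16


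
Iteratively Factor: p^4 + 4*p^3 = (p)*(p^3 + 4*p^2) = p*(p + 4)*(p^2) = p^2*(p + 4)*(p)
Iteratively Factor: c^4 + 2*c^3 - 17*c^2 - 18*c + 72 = (c + 3)*(c^3 - c^2 - 14*c + 24) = (c + 3)*(c + 4)*(c^2 - 5*c + 6) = (c - 2)*(c + 3)*(c + 4)*(c - 3)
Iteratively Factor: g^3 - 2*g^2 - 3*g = (g)*(g^2 - 2*g - 3) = g*(g + 1)*(g - 3)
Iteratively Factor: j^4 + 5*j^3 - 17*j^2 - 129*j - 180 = (j + 3)*(j^3 + 2*j^2 - 23*j - 60) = (j - 5)*(j + 3)*(j^2 + 7*j + 12) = (j - 5)*(j + 3)^2*(j + 4)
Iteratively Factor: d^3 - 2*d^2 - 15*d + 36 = (d + 4)*(d^2 - 6*d + 9) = (d - 3)*(d + 4)*(d - 3)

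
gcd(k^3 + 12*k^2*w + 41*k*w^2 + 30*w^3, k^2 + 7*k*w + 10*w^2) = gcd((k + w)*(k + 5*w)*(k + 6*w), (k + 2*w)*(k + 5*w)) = k + 5*w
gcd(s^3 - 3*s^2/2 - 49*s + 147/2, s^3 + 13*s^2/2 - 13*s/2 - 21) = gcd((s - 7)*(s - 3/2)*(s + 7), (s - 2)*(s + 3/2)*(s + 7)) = s + 7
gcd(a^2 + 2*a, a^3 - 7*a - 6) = a + 2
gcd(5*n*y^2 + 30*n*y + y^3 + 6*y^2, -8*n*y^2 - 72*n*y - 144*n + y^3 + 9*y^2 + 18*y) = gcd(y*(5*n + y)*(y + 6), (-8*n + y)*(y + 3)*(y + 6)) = y + 6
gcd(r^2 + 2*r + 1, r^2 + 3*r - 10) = 1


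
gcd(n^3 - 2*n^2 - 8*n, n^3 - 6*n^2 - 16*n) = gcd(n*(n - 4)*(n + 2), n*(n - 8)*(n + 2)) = n^2 + 2*n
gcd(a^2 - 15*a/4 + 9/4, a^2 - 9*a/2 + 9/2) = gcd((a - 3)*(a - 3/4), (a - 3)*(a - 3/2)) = a - 3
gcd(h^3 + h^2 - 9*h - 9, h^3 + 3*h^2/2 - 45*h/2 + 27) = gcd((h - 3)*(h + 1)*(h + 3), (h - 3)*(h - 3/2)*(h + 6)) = h - 3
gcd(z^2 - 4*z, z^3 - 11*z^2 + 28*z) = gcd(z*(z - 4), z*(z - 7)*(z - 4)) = z^2 - 4*z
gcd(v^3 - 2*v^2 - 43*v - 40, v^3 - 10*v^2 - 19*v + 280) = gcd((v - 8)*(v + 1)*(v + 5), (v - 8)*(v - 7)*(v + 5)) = v^2 - 3*v - 40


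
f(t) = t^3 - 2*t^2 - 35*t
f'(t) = 3*t^2 - 4*t - 35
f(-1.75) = 49.77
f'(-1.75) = -18.81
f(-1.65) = 47.81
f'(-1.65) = -20.23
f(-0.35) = 11.96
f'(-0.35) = -33.23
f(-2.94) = 60.20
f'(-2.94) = 2.69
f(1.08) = -38.87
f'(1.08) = -35.82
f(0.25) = -8.86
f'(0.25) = -35.81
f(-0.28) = 9.62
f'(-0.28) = -33.64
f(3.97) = -107.90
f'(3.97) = -3.60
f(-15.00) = -3300.00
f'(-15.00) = 700.00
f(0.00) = 0.00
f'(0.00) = -35.00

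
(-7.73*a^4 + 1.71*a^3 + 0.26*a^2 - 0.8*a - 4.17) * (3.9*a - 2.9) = -30.147*a^5 + 29.086*a^4 - 3.945*a^3 - 3.874*a^2 - 13.943*a + 12.093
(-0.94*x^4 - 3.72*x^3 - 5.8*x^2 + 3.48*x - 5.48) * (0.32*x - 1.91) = -0.3008*x^5 + 0.605*x^4 + 5.2492*x^3 + 12.1916*x^2 - 8.4004*x + 10.4668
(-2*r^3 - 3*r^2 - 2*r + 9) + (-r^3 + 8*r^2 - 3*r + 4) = -3*r^3 + 5*r^2 - 5*r + 13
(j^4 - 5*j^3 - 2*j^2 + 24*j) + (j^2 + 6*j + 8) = j^4 - 5*j^3 - j^2 + 30*j + 8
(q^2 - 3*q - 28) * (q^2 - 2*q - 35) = q^4 - 5*q^3 - 57*q^2 + 161*q + 980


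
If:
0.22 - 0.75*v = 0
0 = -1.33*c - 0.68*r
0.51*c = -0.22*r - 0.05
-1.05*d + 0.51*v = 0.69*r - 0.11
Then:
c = -0.63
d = -0.56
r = 1.23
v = 0.29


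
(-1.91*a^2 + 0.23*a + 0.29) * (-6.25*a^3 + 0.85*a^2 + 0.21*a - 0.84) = 11.9375*a^5 - 3.061*a^4 - 2.0181*a^3 + 1.8992*a^2 - 0.1323*a - 0.2436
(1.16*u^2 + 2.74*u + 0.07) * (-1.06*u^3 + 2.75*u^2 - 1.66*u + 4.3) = -1.2296*u^5 + 0.2856*u^4 + 5.5352*u^3 + 0.632099999999999*u^2 + 11.6658*u + 0.301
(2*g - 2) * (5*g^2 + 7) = 10*g^3 - 10*g^2 + 14*g - 14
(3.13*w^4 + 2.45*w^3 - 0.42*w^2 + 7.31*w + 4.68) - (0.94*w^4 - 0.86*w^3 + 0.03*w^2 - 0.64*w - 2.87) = 2.19*w^4 + 3.31*w^3 - 0.45*w^2 + 7.95*w + 7.55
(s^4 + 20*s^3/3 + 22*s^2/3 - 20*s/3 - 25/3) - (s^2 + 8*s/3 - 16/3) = s^4 + 20*s^3/3 + 19*s^2/3 - 28*s/3 - 3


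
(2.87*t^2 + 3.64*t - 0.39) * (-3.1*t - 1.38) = -8.897*t^3 - 15.2446*t^2 - 3.8142*t + 0.5382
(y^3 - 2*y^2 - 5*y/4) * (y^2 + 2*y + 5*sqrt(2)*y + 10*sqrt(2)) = y^5 + 5*sqrt(2)*y^4 - 21*y^3/4 - 105*sqrt(2)*y^2/4 - 5*y^2/2 - 25*sqrt(2)*y/2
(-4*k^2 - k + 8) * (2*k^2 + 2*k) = -8*k^4 - 10*k^3 + 14*k^2 + 16*k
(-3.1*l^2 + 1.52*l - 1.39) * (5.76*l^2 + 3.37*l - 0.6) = -17.856*l^4 - 1.6918*l^3 - 1.024*l^2 - 5.5963*l + 0.834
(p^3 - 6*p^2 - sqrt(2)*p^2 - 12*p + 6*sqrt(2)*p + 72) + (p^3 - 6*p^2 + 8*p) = 2*p^3 - 12*p^2 - sqrt(2)*p^2 - 4*p + 6*sqrt(2)*p + 72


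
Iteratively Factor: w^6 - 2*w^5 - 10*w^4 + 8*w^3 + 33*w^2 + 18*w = (w - 3)*(w^5 + w^4 - 7*w^3 - 13*w^2 - 6*w) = (w - 3)^2*(w^4 + 4*w^3 + 5*w^2 + 2*w) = (w - 3)^2*(w + 1)*(w^3 + 3*w^2 + 2*w) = w*(w - 3)^2*(w + 1)*(w^2 + 3*w + 2) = w*(w - 3)^2*(w + 1)^2*(w + 2)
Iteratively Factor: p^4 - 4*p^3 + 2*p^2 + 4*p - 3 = (p - 3)*(p^3 - p^2 - p + 1) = (p - 3)*(p + 1)*(p^2 - 2*p + 1) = (p - 3)*(p - 1)*(p + 1)*(p - 1)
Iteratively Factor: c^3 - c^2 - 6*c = (c)*(c^2 - c - 6) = c*(c - 3)*(c + 2)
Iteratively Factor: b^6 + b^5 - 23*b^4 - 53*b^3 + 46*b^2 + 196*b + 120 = (b + 1)*(b^5 - 23*b^3 - 30*b^2 + 76*b + 120) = (b + 1)*(b + 2)*(b^4 - 2*b^3 - 19*b^2 + 8*b + 60) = (b - 2)*(b + 1)*(b + 2)*(b^3 - 19*b - 30) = (b - 2)*(b + 1)*(b + 2)*(b + 3)*(b^2 - 3*b - 10) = (b - 5)*(b - 2)*(b + 1)*(b + 2)*(b + 3)*(b + 2)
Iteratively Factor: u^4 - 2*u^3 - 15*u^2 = (u - 5)*(u^3 + 3*u^2) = u*(u - 5)*(u^2 + 3*u) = u*(u - 5)*(u + 3)*(u)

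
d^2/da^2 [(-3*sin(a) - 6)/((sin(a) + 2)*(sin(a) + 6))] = 3*(sin(a)^2 - 6*sin(a) - 2)/(sin(a) + 6)^3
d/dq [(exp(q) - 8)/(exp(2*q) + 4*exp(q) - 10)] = (-2*(exp(q) - 8)*(exp(q) + 2) + exp(2*q) + 4*exp(q) - 10)*exp(q)/(exp(2*q) + 4*exp(q) - 10)^2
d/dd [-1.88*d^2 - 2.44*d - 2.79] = -3.76*d - 2.44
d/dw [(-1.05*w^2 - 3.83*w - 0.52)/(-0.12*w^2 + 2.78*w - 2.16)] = (-3.3786*w^2 + 4.4112*w + 9.7184)/(0.0144*w^4 - 0.6672*w^3 + 8.2468*w^2 - 12.0096*w + 4.6656)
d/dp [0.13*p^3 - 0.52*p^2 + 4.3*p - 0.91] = 0.39*p^2 - 1.04*p + 4.3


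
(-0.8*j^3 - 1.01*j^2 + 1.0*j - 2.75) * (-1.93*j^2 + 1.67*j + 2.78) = 1.544*j^5 + 0.6133*j^4 - 5.8407*j^3 + 4.1697*j^2 - 1.8125*j - 7.645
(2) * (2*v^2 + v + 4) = 4*v^2 + 2*v + 8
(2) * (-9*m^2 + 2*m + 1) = -18*m^2 + 4*m + 2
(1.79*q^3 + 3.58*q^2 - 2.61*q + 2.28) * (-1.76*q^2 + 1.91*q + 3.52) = -3.1504*q^5 - 2.8819*q^4 + 17.7322*q^3 + 3.6037*q^2 - 4.8324*q + 8.0256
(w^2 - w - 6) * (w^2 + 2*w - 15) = w^4 + w^3 - 23*w^2 + 3*w + 90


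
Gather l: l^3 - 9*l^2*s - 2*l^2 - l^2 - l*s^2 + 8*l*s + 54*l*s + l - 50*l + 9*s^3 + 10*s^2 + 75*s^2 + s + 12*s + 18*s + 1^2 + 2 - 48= l^3 + l^2*(-9*s - 3) + l*(-s^2 + 62*s - 49) + 9*s^3 + 85*s^2 + 31*s - 45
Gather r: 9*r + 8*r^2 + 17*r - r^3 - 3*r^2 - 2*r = -r^3 + 5*r^2 + 24*r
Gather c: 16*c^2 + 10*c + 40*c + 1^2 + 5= 16*c^2 + 50*c + 6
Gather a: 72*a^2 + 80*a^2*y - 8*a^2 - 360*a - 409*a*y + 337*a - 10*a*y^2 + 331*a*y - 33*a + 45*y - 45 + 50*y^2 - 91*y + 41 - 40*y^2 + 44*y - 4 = a^2*(80*y + 64) + a*(-10*y^2 - 78*y - 56) + 10*y^2 - 2*y - 8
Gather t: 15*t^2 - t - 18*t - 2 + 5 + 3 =15*t^2 - 19*t + 6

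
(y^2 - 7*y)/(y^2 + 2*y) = (y - 7)/(y + 2)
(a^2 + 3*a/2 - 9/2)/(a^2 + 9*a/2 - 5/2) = (2*a^2 + 3*a - 9)/(2*a^2 + 9*a - 5)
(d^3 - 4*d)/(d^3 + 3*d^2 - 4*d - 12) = d/(d + 3)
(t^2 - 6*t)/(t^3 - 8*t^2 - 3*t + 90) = t/(t^2 - 2*t - 15)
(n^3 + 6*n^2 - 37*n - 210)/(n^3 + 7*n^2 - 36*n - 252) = (n + 5)/(n + 6)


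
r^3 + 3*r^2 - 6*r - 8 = (r - 2)*(r + 1)*(r + 4)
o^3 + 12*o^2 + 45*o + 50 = (o + 2)*(o + 5)^2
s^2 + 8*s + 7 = (s + 1)*(s + 7)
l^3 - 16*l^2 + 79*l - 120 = (l - 8)*(l - 5)*(l - 3)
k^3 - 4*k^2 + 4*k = k*(k - 2)^2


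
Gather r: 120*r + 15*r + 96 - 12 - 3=135*r + 81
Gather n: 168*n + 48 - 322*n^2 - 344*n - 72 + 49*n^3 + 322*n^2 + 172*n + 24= 49*n^3 - 4*n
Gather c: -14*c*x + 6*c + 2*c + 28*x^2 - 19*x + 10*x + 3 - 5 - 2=c*(8 - 14*x) + 28*x^2 - 9*x - 4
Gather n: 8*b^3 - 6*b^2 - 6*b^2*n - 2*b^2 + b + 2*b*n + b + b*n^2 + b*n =8*b^3 - 8*b^2 + b*n^2 + 2*b + n*(-6*b^2 + 3*b)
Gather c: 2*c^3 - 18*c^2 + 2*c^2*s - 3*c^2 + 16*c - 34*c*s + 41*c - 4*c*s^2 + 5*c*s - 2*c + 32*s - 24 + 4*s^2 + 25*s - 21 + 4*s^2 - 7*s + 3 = 2*c^3 + c^2*(2*s - 21) + c*(-4*s^2 - 29*s + 55) + 8*s^2 + 50*s - 42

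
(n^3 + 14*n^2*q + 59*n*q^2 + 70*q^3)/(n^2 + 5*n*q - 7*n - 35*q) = (n^2 + 9*n*q + 14*q^2)/(n - 7)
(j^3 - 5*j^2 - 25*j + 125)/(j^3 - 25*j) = (j - 5)/j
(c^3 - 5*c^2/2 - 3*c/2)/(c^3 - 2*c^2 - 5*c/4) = 2*(c - 3)/(2*c - 5)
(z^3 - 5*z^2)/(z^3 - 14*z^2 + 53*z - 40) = z^2/(z^2 - 9*z + 8)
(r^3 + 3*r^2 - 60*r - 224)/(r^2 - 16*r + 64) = (r^2 + 11*r + 28)/(r - 8)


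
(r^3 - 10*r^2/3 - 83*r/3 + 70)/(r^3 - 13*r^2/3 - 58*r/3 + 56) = (r + 5)/(r + 4)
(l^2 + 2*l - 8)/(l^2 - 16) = (l - 2)/(l - 4)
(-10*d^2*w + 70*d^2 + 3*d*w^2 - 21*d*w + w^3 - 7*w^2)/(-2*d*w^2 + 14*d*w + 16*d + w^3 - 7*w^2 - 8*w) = (5*d*w - 35*d + w^2 - 7*w)/(w^2 - 7*w - 8)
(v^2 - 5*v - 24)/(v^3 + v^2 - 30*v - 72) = (v - 8)/(v^2 - 2*v - 24)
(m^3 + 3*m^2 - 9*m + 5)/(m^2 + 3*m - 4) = (m^2 + 4*m - 5)/(m + 4)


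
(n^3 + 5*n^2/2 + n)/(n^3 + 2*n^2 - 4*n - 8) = n*(2*n + 1)/(2*(n^2 - 4))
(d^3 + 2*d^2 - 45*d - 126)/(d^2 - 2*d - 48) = (d^2 - 4*d - 21)/(d - 8)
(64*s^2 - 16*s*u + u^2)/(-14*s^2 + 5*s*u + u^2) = (64*s^2 - 16*s*u + u^2)/(-14*s^2 + 5*s*u + u^2)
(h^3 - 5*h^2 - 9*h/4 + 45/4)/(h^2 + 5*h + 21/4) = (2*h^2 - 13*h + 15)/(2*h + 7)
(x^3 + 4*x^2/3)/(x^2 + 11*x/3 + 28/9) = 3*x^2/(3*x + 7)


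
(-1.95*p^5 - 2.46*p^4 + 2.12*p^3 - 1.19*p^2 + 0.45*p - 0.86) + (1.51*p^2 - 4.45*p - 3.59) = -1.95*p^5 - 2.46*p^4 + 2.12*p^3 + 0.32*p^2 - 4.0*p - 4.45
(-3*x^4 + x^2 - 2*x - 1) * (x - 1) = -3*x^5 + 3*x^4 + x^3 - 3*x^2 + x + 1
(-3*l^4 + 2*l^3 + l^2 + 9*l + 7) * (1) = -3*l^4 + 2*l^3 + l^2 + 9*l + 7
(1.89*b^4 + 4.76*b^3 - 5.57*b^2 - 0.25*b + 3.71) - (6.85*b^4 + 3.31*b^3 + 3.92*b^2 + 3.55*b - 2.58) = -4.96*b^4 + 1.45*b^3 - 9.49*b^2 - 3.8*b + 6.29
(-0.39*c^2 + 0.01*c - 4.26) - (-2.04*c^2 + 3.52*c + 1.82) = 1.65*c^2 - 3.51*c - 6.08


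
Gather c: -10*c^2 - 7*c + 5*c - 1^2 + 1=-10*c^2 - 2*c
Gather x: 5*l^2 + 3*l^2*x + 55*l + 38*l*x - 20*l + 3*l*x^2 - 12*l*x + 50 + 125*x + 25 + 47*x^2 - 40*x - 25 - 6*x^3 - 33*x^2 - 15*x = 5*l^2 + 35*l - 6*x^3 + x^2*(3*l + 14) + x*(3*l^2 + 26*l + 70) + 50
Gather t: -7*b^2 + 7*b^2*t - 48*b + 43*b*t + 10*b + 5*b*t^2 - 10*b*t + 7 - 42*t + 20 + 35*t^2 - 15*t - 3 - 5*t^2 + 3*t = -7*b^2 - 38*b + t^2*(5*b + 30) + t*(7*b^2 + 33*b - 54) + 24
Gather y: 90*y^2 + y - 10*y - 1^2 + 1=90*y^2 - 9*y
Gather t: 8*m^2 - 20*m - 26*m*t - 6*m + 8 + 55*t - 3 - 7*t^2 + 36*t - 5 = 8*m^2 - 26*m - 7*t^2 + t*(91 - 26*m)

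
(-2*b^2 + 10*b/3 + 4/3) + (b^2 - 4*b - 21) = -b^2 - 2*b/3 - 59/3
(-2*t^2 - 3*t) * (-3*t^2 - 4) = 6*t^4 + 9*t^3 + 8*t^2 + 12*t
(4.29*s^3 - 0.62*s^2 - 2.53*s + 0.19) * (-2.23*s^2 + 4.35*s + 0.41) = -9.5667*s^5 + 20.0441*s^4 + 4.7038*s^3 - 11.6834*s^2 - 0.2108*s + 0.0779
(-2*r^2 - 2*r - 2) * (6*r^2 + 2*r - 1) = -12*r^4 - 16*r^3 - 14*r^2 - 2*r + 2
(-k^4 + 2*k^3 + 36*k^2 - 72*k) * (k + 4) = -k^5 - 2*k^4 + 44*k^3 + 72*k^2 - 288*k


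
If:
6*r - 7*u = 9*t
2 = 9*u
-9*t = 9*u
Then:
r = -2/27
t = -2/9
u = 2/9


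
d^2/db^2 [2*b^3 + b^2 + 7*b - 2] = 12*b + 2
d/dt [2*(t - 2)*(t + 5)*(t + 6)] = 6*t^2 + 36*t + 16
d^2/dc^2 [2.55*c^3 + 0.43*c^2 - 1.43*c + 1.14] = 15.3*c + 0.86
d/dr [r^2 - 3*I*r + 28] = 2*r - 3*I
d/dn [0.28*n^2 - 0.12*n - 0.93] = 0.56*n - 0.12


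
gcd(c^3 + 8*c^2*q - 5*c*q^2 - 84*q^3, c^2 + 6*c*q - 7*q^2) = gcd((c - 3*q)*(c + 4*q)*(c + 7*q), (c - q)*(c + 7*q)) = c + 7*q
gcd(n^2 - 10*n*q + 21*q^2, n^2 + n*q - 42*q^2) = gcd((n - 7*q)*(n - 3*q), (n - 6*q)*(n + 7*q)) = 1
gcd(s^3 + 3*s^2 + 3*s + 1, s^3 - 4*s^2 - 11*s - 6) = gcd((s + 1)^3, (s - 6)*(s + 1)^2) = s^2 + 2*s + 1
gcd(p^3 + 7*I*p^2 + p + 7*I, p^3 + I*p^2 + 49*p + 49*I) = p^2 + 8*I*p - 7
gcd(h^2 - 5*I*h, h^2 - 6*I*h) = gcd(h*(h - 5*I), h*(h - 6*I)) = h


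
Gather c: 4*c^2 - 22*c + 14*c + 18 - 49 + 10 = 4*c^2 - 8*c - 21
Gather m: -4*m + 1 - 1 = -4*m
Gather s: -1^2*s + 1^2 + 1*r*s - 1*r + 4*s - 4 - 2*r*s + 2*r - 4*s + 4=r + s*(-r - 1) + 1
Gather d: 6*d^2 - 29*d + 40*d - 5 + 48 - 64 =6*d^2 + 11*d - 21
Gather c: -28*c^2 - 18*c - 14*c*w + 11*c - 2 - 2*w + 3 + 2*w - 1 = -28*c^2 + c*(-14*w - 7)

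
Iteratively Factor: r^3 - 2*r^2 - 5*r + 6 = (r - 3)*(r^2 + r - 2) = (r - 3)*(r + 2)*(r - 1)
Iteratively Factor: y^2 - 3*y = (y - 3)*(y)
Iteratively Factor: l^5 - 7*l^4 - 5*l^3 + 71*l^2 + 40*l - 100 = (l - 5)*(l^4 - 2*l^3 - 15*l^2 - 4*l + 20) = (l - 5)*(l + 2)*(l^3 - 4*l^2 - 7*l + 10) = (l - 5)*(l + 2)^2*(l^2 - 6*l + 5) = (l - 5)*(l - 1)*(l + 2)^2*(l - 5)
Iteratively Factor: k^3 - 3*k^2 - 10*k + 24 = (k - 2)*(k^2 - k - 12) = (k - 2)*(k + 3)*(k - 4)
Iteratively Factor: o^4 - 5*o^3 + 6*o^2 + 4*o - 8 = (o - 2)*(o^3 - 3*o^2 + 4) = (o - 2)^2*(o^2 - o - 2) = (o - 2)^2*(o + 1)*(o - 2)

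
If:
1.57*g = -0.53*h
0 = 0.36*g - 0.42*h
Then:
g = 0.00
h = 0.00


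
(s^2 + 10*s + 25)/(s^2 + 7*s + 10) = (s + 5)/(s + 2)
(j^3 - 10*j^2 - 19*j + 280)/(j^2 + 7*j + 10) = (j^2 - 15*j + 56)/(j + 2)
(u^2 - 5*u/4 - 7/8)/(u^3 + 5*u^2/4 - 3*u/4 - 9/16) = 2*(4*u - 7)/(8*u^2 + 6*u - 9)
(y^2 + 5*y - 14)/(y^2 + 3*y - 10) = (y + 7)/(y + 5)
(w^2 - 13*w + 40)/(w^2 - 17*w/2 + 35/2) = 2*(w - 8)/(2*w - 7)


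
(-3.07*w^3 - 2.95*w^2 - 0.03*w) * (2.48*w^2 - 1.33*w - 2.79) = -7.6136*w^5 - 3.2329*w^4 + 12.4144*w^3 + 8.2704*w^2 + 0.0837*w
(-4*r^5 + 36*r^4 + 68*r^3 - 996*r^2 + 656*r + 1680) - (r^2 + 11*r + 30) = -4*r^5 + 36*r^4 + 68*r^3 - 997*r^2 + 645*r + 1650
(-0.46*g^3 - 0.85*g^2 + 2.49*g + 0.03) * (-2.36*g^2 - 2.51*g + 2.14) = 1.0856*g^5 + 3.1606*g^4 - 4.7273*g^3 - 8.1397*g^2 + 5.2533*g + 0.0642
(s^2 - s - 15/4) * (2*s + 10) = 2*s^3 + 8*s^2 - 35*s/2 - 75/2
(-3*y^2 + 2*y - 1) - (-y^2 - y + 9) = -2*y^2 + 3*y - 10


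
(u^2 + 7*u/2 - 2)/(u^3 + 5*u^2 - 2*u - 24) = (u - 1/2)/(u^2 + u - 6)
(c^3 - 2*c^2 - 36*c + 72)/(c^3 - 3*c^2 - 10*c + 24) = (c^2 - 36)/(c^2 - c - 12)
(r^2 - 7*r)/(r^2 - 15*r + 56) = r/(r - 8)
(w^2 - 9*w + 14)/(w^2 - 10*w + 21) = (w - 2)/(w - 3)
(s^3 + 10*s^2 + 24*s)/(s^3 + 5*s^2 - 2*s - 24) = s*(s + 6)/(s^2 + s - 6)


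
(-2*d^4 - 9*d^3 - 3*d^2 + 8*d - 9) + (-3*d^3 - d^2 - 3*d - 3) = -2*d^4 - 12*d^3 - 4*d^2 + 5*d - 12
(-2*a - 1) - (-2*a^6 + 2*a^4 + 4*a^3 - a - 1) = 2*a^6 - 2*a^4 - 4*a^3 - a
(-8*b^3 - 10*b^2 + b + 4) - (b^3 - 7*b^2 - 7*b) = -9*b^3 - 3*b^2 + 8*b + 4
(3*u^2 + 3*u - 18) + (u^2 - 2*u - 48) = 4*u^2 + u - 66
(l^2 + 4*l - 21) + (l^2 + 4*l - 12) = 2*l^2 + 8*l - 33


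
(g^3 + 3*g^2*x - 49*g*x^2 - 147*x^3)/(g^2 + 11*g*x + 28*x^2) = (g^2 - 4*g*x - 21*x^2)/(g + 4*x)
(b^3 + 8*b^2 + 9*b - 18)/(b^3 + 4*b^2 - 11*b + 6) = (b + 3)/(b - 1)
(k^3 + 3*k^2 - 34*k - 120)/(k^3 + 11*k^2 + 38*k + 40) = (k - 6)/(k + 2)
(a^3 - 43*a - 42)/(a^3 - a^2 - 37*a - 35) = (a + 6)/(a + 5)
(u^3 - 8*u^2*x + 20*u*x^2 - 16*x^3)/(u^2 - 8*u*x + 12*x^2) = (-u^2 + 6*u*x - 8*x^2)/(-u + 6*x)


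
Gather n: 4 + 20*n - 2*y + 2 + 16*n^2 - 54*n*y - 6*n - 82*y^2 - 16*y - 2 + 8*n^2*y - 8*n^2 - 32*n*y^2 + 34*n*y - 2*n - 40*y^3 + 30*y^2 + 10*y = n^2*(8*y + 8) + n*(-32*y^2 - 20*y + 12) - 40*y^3 - 52*y^2 - 8*y + 4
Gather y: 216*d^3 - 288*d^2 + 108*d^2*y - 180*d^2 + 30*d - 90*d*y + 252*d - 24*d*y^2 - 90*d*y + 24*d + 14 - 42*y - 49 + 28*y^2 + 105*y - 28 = 216*d^3 - 468*d^2 + 306*d + y^2*(28 - 24*d) + y*(108*d^2 - 180*d + 63) - 63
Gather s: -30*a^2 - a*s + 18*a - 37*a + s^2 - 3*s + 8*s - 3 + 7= -30*a^2 - 19*a + s^2 + s*(5 - a) + 4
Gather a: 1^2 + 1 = 2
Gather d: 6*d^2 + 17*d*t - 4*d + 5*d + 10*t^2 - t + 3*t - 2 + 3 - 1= 6*d^2 + d*(17*t + 1) + 10*t^2 + 2*t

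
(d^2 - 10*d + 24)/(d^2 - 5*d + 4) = (d - 6)/(d - 1)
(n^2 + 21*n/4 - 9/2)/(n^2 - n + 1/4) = (4*n^2 + 21*n - 18)/(4*n^2 - 4*n + 1)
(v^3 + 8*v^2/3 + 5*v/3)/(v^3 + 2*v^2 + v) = (v + 5/3)/(v + 1)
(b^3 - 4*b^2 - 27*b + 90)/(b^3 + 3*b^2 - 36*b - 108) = (b^2 + 2*b - 15)/(b^2 + 9*b + 18)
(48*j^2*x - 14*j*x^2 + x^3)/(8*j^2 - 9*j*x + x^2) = x*(-6*j + x)/(-j + x)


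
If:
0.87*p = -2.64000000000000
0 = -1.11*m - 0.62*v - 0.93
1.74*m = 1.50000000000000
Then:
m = 0.86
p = -3.03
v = -3.04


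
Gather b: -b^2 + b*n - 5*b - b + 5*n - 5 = -b^2 + b*(n - 6) + 5*n - 5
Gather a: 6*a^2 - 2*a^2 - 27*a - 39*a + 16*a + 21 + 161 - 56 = 4*a^2 - 50*a + 126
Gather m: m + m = 2*m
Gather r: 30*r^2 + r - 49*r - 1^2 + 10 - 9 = 30*r^2 - 48*r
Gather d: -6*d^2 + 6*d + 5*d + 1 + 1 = -6*d^2 + 11*d + 2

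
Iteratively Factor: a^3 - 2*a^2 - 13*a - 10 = (a - 5)*(a^2 + 3*a + 2) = (a - 5)*(a + 1)*(a + 2)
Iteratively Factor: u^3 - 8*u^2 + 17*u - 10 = (u - 5)*(u^2 - 3*u + 2) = (u - 5)*(u - 2)*(u - 1)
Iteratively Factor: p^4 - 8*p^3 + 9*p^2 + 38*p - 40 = (p + 2)*(p^3 - 10*p^2 + 29*p - 20) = (p - 1)*(p + 2)*(p^2 - 9*p + 20) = (p - 5)*(p - 1)*(p + 2)*(p - 4)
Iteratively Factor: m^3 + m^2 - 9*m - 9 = (m - 3)*(m^2 + 4*m + 3) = (m - 3)*(m + 3)*(m + 1)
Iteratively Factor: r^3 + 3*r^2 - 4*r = (r + 4)*(r^2 - r) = r*(r + 4)*(r - 1)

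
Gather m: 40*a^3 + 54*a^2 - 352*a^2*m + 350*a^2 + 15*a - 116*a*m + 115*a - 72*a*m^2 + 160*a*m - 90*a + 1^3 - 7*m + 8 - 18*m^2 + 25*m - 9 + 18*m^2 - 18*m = 40*a^3 + 404*a^2 - 72*a*m^2 + 40*a + m*(-352*a^2 + 44*a)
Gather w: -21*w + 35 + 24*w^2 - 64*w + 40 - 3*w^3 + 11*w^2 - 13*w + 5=-3*w^3 + 35*w^2 - 98*w + 80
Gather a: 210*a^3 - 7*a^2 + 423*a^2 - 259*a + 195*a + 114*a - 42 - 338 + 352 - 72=210*a^3 + 416*a^2 + 50*a - 100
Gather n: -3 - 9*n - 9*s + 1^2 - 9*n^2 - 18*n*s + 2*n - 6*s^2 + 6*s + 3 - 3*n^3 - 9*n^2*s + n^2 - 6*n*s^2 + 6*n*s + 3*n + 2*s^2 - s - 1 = -3*n^3 + n^2*(-9*s - 8) + n*(-6*s^2 - 12*s - 4) - 4*s^2 - 4*s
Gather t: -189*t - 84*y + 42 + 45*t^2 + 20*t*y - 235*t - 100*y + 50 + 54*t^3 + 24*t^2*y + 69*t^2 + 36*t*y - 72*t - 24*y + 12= 54*t^3 + t^2*(24*y + 114) + t*(56*y - 496) - 208*y + 104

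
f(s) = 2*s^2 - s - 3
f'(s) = 4*s - 1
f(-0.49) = -2.03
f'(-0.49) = -2.96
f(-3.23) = 21.10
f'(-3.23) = -13.92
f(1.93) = 2.52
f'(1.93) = 6.72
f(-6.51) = 88.27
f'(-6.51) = -27.04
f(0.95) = -2.14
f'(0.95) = 2.80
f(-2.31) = 9.98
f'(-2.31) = -10.24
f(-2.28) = 9.68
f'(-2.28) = -10.12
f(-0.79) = -0.96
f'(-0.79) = -4.16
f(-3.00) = 18.00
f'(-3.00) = -13.00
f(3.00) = 12.00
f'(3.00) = 11.00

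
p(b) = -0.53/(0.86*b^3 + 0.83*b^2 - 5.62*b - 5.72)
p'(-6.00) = 0.00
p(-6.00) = 0.00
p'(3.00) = 0.18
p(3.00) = -0.07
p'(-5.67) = 0.00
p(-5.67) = 0.01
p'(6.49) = 0.00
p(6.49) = -0.00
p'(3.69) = 0.02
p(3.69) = -0.02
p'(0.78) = -0.02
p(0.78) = 0.06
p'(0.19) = -0.06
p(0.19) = 0.08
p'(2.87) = 0.38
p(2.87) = -0.10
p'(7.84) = 0.00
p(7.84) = -0.00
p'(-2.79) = 1.02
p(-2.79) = 0.23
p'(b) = -0.53*(-2.58*b^2 - 1.66*b + 5.62)/(0.86*b^3 + 0.83*b^2 - 5.62*b - 5.72)^2 = (1.3674*b^2 + 0.8798*b - 2.9786)/(0.86*b^3 + 0.83*b^2 - 5.62*b - 5.72)^2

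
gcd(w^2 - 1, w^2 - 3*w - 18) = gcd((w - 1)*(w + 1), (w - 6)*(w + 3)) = 1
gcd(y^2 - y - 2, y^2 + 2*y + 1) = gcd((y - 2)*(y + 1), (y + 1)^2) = y + 1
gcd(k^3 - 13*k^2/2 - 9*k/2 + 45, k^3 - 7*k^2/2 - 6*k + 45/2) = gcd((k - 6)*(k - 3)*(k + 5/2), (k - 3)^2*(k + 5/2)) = k^2 - k/2 - 15/2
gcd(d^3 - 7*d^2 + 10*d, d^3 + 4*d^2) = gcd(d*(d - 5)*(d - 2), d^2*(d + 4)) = d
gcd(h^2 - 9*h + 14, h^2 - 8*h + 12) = h - 2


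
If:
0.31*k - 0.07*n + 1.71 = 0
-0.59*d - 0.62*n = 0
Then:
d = -1.05084745762712*n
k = 0.225806451612903*n - 5.51612903225806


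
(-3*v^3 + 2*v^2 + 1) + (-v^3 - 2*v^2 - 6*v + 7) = -4*v^3 - 6*v + 8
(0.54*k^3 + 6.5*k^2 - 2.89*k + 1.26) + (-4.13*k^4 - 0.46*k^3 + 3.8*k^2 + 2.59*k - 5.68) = -4.13*k^4 + 0.08*k^3 + 10.3*k^2 - 0.3*k - 4.42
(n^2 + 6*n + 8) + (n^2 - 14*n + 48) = 2*n^2 - 8*n + 56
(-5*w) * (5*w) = -25*w^2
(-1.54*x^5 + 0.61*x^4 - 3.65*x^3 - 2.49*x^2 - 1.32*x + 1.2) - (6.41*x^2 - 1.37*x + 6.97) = -1.54*x^5 + 0.61*x^4 - 3.65*x^3 - 8.9*x^2 + 0.05*x - 5.77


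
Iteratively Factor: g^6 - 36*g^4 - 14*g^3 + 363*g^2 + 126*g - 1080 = (g - 3)*(g^5 + 3*g^4 - 27*g^3 - 95*g^2 + 78*g + 360) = (g - 3)*(g + 3)*(g^4 - 27*g^2 - 14*g + 120) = (g - 3)*(g + 3)*(g + 4)*(g^3 - 4*g^2 - 11*g + 30) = (g - 5)*(g - 3)*(g + 3)*(g + 4)*(g^2 + g - 6) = (g - 5)*(g - 3)*(g + 3)^2*(g + 4)*(g - 2)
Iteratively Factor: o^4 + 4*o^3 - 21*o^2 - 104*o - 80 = (o - 5)*(o^3 + 9*o^2 + 24*o + 16) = (o - 5)*(o + 1)*(o^2 + 8*o + 16) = (o - 5)*(o + 1)*(o + 4)*(o + 4)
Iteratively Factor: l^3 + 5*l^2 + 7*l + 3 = (l + 1)*(l^2 + 4*l + 3) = (l + 1)*(l + 3)*(l + 1)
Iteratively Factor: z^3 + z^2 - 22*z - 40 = (z + 4)*(z^2 - 3*z - 10) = (z + 2)*(z + 4)*(z - 5)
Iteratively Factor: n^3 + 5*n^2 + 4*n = (n + 1)*(n^2 + 4*n) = n*(n + 1)*(n + 4)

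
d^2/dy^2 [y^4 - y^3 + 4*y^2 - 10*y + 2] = 12*y^2 - 6*y + 8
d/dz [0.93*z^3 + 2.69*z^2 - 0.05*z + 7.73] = 2.79*z^2 + 5.38*z - 0.05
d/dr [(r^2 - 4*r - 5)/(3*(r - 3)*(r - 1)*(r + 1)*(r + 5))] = 2*(-r^3 + 7*r^2 + 5*r - 35)/(3*(r^6 + 2*r^5 - 33*r^4 - 4*r^3 + 319*r^2 - 510*r + 225))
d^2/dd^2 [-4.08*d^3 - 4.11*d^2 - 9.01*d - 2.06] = -24.48*d - 8.22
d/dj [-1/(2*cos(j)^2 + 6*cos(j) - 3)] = -2*(2*cos(j) + 3)*sin(j)/(6*cos(j) + cos(2*j) - 2)^2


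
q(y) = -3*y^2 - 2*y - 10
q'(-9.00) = 52.00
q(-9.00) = -235.00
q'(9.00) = -56.00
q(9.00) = -271.00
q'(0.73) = -6.38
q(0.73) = -13.06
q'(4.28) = -27.68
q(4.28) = -73.52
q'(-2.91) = 15.46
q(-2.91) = -29.58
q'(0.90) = -7.40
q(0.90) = -14.23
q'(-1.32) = 5.92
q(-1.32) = -12.59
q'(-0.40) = 0.40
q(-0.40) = -9.68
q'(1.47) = -10.82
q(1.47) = -19.42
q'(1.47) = -10.82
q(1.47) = -19.42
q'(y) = -6*y - 2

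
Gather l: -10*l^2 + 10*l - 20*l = -10*l^2 - 10*l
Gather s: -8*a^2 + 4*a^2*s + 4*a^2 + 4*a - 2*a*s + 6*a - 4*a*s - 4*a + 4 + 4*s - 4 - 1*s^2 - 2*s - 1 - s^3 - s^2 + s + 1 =-4*a^2 + 6*a - s^3 - 2*s^2 + s*(4*a^2 - 6*a + 3)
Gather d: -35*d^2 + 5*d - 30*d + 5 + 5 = -35*d^2 - 25*d + 10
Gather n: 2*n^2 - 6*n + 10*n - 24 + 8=2*n^2 + 4*n - 16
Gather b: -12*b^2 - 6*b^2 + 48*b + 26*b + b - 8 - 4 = -18*b^2 + 75*b - 12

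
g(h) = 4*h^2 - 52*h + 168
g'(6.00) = -4.00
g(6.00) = 0.00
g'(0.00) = -52.00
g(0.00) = 168.00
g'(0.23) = -50.16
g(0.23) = 156.25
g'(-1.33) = -62.64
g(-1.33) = 244.24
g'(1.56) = -39.52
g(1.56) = 96.61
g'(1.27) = -41.84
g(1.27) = 108.41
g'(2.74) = -30.08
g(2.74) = 55.55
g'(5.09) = -11.28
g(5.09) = 6.95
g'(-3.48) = -79.84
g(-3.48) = 397.40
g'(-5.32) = -94.56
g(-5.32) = 557.85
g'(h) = 8*h - 52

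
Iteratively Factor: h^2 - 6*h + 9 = (h - 3)*(h - 3)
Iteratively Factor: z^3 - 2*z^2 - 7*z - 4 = (z + 1)*(z^2 - 3*z - 4) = (z - 4)*(z + 1)*(z + 1)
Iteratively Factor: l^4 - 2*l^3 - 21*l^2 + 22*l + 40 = (l + 1)*(l^3 - 3*l^2 - 18*l + 40) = (l + 1)*(l + 4)*(l^2 - 7*l + 10) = (l - 5)*(l + 1)*(l + 4)*(l - 2)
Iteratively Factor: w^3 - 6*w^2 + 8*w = (w)*(w^2 - 6*w + 8) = w*(w - 4)*(w - 2)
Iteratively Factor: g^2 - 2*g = (g)*(g - 2)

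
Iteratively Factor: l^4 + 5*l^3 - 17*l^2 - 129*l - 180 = (l + 3)*(l^3 + 2*l^2 - 23*l - 60) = (l - 5)*(l + 3)*(l^2 + 7*l + 12) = (l - 5)*(l + 3)^2*(l + 4)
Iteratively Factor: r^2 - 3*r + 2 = (r - 1)*(r - 2)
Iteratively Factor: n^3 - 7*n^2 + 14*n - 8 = (n - 4)*(n^2 - 3*n + 2) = (n - 4)*(n - 2)*(n - 1)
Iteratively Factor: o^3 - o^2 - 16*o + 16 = (o + 4)*(o^2 - 5*o + 4) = (o - 1)*(o + 4)*(o - 4)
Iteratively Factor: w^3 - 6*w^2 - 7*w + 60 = (w + 3)*(w^2 - 9*w + 20) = (w - 4)*(w + 3)*(w - 5)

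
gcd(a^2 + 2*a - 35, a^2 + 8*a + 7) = a + 7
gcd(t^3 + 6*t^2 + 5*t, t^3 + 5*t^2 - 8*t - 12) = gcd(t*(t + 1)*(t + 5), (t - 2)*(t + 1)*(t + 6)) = t + 1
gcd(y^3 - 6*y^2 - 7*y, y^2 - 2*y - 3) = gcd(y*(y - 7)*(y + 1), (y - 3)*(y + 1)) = y + 1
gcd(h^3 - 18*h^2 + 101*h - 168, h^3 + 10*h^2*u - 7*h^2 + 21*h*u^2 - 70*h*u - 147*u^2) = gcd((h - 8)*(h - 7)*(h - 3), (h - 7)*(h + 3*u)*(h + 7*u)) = h - 7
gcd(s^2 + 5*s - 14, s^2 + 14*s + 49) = s + 7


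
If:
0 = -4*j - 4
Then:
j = -1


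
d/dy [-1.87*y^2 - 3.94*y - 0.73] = -3.74*y - 3.94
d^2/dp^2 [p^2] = 2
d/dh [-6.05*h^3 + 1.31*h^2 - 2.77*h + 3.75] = -18.15*h^2 + 2.62*h - 2.77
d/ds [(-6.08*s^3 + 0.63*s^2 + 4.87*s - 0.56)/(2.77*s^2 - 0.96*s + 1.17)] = (-16.8416*s^4 + 11.6736*s^3 - 35.4355*s^2 + 4.5766*s + 5.1603)/(7.6729*s^4 - 5.3184*s^3 + 7.4034*s^2 - 2.2464*s + 1.3689)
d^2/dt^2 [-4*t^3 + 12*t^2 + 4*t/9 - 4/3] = 24 - 24*t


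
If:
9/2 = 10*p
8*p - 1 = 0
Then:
No Solution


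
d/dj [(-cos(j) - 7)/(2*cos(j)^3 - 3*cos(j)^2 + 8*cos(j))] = (-4*cos(j)^3 - 39*cos(j)^2 + 42*cos(j) - 56)*sin(j)/((3*cos(j) - cos(2*j) - 9)^2*cos(j)^2)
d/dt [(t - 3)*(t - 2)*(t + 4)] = 3*t^2 - 2*t - 14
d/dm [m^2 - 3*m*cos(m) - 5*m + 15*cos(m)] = 3*m*sin(m) + 2*m - 15*sin(m) - 3*cos(m) - 5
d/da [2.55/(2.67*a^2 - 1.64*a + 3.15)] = (4.182 - 13.617*a)/(2.67*a^2 - 1.64*a + 3.15)^2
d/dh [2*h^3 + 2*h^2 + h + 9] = 6*h^2 + 4*h + 1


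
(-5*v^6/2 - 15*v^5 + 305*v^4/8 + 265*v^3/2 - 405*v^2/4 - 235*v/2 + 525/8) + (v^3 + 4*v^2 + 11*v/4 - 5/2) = -5*v^6/2 - 15*v^5 + 305*v^4/8 + 267*v^3/2 - 389*v^2/4 - 459*v/4 + 505/8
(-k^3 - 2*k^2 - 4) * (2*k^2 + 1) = -2*k^5 - 4*k^4 - k^3 - 10*k^2 - 4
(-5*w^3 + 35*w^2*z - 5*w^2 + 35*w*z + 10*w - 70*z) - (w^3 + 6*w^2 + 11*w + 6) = -6*w^3 + 35*w^2*z - 11*w^2 + 35*w*z - w - 70*z - 6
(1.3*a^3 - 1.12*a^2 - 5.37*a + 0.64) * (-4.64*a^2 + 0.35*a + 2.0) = -6.032*a^5 + 5.6518*a^4 + 27.1248*a^3 - 7.0891*a^2 - 10.516*a + 1.28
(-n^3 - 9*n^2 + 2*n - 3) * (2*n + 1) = -2*n^4 - 19*n^3 - 5*n^2 - 4*n - 3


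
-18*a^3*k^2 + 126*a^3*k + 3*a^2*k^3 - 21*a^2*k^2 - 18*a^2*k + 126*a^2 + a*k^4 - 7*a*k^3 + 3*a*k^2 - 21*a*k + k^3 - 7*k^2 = (-3*a + k)*(6*a + k)*(k - 7)*(a*k + 1)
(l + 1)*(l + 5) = l^2 + 6*l + 5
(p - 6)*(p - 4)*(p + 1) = p^3 - 9*p^2 + 14*p + 24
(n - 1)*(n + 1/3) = n^2 - 2*n/3 - 1/3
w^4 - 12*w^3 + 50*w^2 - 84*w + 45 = (w - 5)*(w - 3)^2*(w - 1)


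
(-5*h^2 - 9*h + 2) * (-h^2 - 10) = 5*h^4 + 9*h^3 + 48*h^2 + 90*h - 20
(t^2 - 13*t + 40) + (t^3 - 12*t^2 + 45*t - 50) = t^3 - 11*t^2 + 32*t - 10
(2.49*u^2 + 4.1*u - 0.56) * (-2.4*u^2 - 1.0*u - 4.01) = -5.976*u^4 - 12.33*u^3 - 12.7409*u^2 - 15.881*u + 2.2456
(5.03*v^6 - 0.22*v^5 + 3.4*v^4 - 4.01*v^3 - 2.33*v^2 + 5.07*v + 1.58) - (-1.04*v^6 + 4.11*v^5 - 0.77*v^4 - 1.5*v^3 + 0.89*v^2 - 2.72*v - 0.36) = 6.07*v^6 - 4.33*v^5 + 4.17*v^4 - 2.51*v^3 - 3.22*v^2 + 7.79*v + 1.94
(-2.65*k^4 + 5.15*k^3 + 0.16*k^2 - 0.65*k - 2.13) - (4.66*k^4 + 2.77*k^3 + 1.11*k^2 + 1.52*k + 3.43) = -7.31*k^4 + 2.38*k^3 - 0.95*k^2 - 2.17*k - 5.56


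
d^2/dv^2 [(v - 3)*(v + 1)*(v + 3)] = 6*v + 2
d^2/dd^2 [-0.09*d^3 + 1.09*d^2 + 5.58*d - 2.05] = 2.18 - 0.54*d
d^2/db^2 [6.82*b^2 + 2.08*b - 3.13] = 13.6400000000000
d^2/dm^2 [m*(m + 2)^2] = 6*m + 8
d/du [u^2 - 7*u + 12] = 2*u - 7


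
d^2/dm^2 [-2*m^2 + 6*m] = -4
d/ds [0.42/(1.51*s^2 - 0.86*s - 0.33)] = (0.3612 - 1.2684*s)/(-1.51*s^2 + 0.86*s + 0.33)^2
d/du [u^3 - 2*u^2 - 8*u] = 3*u^2 - 4*u - 8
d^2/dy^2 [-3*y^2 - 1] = -6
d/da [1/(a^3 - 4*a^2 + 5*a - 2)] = (-3*a^2 + 8*a - 5)/(a^3 - 4*a^2 + 5*a - 2)^2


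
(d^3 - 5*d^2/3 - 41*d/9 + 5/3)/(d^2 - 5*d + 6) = (9*d^2 + 12*d - 5)/(9*(d - 2))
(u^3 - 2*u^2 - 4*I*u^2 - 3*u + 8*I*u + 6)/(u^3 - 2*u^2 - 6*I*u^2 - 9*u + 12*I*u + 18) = (u - I)/(u - 3*I)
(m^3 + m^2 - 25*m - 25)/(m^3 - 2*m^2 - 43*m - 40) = (m - 5)/(m - 8)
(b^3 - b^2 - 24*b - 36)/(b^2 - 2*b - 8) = (b^2 - 3*b - 18)/(b - 4)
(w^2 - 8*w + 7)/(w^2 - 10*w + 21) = (w - 1)/(w - 3)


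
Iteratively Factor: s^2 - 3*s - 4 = (s - 4)*(s + 1)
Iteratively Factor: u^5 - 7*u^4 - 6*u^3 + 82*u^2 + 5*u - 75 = (u - 5)*(u^4 - 2*u^3 - 16*u^2 + 2*u + 15) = (u - 5)^2*(u^3 + 3*u^2 - u - 3) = (u - 5)^2*(u + 1)*(u^2 + 2*u - 3) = (u - 5)^2*(u - 1)*(u + 1)*(u + 3)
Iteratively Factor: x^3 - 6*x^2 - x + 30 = (x - 3)*(x^2 - 3*x - 10) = (x - 3)*(x + 2)*(x - 5)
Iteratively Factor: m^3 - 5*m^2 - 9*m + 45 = (m - 5)*(m^2 - 9) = (m - 5)*(m + 3)*(m - 3)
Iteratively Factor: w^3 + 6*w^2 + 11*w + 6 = (w + 1)*(w^2 + 5*w + 6) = (w + 1)*(w + 3)*(w + 2)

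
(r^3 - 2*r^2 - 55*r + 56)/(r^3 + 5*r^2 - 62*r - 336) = (r - 1)/(r + 6)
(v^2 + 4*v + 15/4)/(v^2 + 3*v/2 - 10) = (4*v^2 + 16*v + 15)/(2*(2*v^2 + 3*v - 20))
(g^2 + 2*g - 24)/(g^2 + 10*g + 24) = (g - 4)/(g + 4)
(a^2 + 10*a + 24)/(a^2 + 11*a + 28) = (a + 6)/(a + 7)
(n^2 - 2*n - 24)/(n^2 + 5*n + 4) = (n - 6)/(n + 1)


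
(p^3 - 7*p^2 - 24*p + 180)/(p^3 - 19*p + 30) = (p^2 - 12*p + 36)/(p^2 - 5*p + 6)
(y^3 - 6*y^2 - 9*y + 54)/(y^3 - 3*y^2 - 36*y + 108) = (y + 3)/(y + 6)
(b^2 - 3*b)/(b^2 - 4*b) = (b - 3)/(b - 4)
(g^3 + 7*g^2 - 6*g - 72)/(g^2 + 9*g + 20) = (g^2 + 3*g - 18)/(g + 5)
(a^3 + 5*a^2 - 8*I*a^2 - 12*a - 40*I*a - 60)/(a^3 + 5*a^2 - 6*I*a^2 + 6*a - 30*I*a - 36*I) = (a^2 + a*(5 - 2*I) - 10*I)/(a^2 + 5*a + 6)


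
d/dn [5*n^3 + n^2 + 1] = n*(15*n + 2)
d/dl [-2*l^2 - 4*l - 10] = -4*l - 4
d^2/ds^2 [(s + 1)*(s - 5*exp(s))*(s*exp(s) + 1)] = s^3*exp(s) - 20*s^2*exp(2*s) + 7*s^2*exp(s) - 60*s*exp(2*s) + 5*s*exp(s) - 30*exp(2*s) - 13*exp(s) + 2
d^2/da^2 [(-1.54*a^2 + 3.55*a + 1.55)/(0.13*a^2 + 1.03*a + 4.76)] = (0.532402*a^3 + 5.874882*a^2 - 11.93517*a - 103.224778)/(0.002197*a^6 + 0.052221*a^5 + 0.655083*a^4 + 4.916911*a^3 + 23.986116*a^2 + 70.011984*a + 107.850176)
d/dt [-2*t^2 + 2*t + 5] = 2 - 4*t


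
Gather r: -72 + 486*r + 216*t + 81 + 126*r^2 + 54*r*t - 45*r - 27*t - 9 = 126*r^2 + r*(54*t + 441) + 189*t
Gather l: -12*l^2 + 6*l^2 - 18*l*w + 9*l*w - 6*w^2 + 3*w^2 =-6*l^2 - 9*l*w - 3*w^2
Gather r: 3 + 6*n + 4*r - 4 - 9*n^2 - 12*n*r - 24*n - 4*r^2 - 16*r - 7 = -9*n^2 - 18*n - 4*r^2 + r*(-12*n - 12) - 8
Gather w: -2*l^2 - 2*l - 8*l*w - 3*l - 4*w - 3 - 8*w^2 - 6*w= -2*l^2 - 5*l - 8*w^2 + w*(-8*l - 10) - 3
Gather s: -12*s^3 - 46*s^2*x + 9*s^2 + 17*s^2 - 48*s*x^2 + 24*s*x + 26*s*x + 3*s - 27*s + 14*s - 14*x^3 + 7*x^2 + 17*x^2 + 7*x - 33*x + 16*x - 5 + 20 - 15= -12*s^3 + s^2*(26 - 46*x) + s*(-48*x^2 + 50*x - 10) - 14*x^3 + 24*x^2 - 10*x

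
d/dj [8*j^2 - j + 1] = 16*j - 1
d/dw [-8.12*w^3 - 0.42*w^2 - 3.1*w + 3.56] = -24.36*w^2 - 0.84*w - 3.1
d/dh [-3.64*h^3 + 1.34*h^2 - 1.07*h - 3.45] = -10.92*h^2 + 2.68*h - 1.07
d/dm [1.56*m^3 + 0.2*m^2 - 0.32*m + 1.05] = 4.68*m^2 + 0.4*m - 0.32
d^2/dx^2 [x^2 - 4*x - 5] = 2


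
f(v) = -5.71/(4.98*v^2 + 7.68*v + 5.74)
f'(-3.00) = -0.17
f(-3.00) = -0.21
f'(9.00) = 0.00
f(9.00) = -0.01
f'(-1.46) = -1.48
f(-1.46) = -1.11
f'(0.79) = 0.40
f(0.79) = -0.38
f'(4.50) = 0.02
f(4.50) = -0.04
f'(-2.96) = -0.18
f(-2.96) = -0.21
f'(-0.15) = 1.60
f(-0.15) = -1.21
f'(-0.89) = -0.83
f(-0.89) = -2.00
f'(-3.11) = -0.15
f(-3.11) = -0.19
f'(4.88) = 0.01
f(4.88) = -0.04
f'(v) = -5.71*(-9.96*v - 7.68)/(4.98*v^2 + 7.68*v + 5.74)^2 = (56.8716*v + 43.8528)/(4.98*v^2 + 7.68*v + 5.74)^2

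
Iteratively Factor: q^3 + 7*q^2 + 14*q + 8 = (q + 2)*(q^2 + 5*q + 4) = (q + 1)*(q + 2)*(q + 4)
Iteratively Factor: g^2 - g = (g)*(g - 1)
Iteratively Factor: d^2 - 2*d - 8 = (d + 2)*(d - 4)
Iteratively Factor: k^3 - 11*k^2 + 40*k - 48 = (k - 4)*(k^2 - 7*k + 12) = (k - 4)*(k - 3)*(k - 4)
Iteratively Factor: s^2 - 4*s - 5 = (s + 1)*(s - 5)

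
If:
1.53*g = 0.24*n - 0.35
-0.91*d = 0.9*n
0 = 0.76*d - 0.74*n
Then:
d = 0.00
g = -0.23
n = 0.00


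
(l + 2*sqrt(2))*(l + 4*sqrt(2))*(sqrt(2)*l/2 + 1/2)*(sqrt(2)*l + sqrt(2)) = l^4 + l^3 + 13*sqrt(2)*l^3/2 + 13*sqrt(2)*l^2/2 + 22*l^2 + 8*sqrt(2)*l + 22*l + 8*sqrt(2)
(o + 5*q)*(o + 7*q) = o^2 + 12*o*q + 35*q^2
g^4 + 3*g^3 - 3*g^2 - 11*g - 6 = (g - 2)*(g + 1)^2*(g + 3)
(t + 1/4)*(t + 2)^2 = t^3 + 17*t^2/4 + 5*t + 1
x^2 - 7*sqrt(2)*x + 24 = (x - 4*sqrt(2))*(x - 3*sqrt(2))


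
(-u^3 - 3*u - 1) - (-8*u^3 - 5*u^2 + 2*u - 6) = 7*u^3 + 5*u^2 - 5*u + 5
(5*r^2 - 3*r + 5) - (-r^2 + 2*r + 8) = 6*r^2 - 5*r - 3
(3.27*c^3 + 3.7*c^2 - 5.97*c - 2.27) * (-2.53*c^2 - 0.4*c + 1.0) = -8.2731*c^5 - 10.669*c^4 + 16.8941*c^3 + 11.8311*c^2 - 5.062*c - 2.27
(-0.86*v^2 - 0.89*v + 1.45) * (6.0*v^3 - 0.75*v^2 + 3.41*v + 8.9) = -5.16*v^5 - 4.695*v^4 + 6.4349*v^3 - 11.7764*v^2 - 2.9765*v + 12.905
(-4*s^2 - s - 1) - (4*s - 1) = -4*s^2 - 5*s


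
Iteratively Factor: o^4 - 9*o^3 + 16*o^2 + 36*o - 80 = (o - 5)*(o^3 - 4*o^2 - 4*o + 16) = (o - 5)*(o + 2)*(o^2 - 6*o + 8) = (o - 5)*(o - 4)*(o + 2)*(o - 2)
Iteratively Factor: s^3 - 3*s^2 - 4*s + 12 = (s + 2)*(s^2 - 5*s + 6) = (s - 3)*(s + 2)*(s - 2)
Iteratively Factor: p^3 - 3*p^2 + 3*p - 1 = (p - 1)*(p^2 - 2*p + 1) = (p - 1)^2*(p - 1)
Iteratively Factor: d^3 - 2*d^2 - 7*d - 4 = (d + 1)*(d^2 - 3*d - 4) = (d + 1)^2*(d - 4)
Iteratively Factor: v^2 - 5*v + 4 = (v - 1)*(v - 4)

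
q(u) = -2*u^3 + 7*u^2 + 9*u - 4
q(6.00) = -130.00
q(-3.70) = 159.84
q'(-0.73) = -4.42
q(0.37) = 0.19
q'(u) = -6*u^2 + 14*u + 9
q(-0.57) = -6.49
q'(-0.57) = -0.93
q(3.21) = 30.87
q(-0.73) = -6.06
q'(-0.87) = -7.72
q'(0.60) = 15.24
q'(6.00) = -123.00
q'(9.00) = -351.00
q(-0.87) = -5.21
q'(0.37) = 13.36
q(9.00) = -814.00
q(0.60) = 3.49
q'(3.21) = -7.88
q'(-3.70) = -124.94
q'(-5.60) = -257.56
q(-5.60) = 516.35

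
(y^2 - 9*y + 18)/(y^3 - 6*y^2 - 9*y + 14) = (y^2 - 9*y + 18)/(y^3 - 6*y^2 - 9*y + 14)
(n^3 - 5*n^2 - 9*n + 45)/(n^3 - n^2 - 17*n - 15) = (n - 3)/(n + 1)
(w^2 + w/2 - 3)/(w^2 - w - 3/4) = 2*(w + 2)/(2*w + 1)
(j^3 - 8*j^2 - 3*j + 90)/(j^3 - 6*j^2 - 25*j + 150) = (j + 3)/(j + 5)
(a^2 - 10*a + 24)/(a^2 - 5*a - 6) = (a - 4)/(a + 1)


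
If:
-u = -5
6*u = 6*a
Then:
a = 5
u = 5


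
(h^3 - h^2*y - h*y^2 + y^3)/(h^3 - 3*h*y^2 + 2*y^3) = (h + y)/(h + 2*y)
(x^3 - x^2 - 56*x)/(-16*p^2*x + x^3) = (-x^2 + x + 56)/(16*p^2 - x^2)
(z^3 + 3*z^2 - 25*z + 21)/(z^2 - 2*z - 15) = (-z^3 - 3*z^2 + 25*z - 21)/(-z^2 + 2*z + 15)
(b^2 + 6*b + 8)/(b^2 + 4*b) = (b + 2)/b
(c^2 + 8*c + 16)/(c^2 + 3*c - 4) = (c + 4)/(c - 1)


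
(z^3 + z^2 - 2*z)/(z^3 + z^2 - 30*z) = (z^2 + z - 2)/(z^2 + z - 30)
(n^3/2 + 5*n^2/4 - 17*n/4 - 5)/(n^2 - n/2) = (2*n^3 + 5*n^2 - 17*n - 20)/(2*n*(2*n - 1))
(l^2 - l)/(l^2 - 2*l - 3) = l*(1 - l)/(-l^2 + 2*l + 3)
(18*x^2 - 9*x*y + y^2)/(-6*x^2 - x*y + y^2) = (-6*x + y)/(2*x + y)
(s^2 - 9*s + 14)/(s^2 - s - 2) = (s - 7)/(s + 1)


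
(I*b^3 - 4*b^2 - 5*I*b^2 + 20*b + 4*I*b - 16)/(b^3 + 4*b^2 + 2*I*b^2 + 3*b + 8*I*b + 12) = (I*b^3 - b^2*(4 + 5*I) + 4*b*(5 + I) - 16)/(b^3 + 2*b^2*(2 + I) + b*(3 + 8*I) + 12)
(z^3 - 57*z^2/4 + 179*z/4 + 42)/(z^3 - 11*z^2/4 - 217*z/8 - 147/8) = 2*(z - 8)/(2*z + 7)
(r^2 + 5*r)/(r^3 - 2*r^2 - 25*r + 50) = r/(r^2 - 7*r + 10)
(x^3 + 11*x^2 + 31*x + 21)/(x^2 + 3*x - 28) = (x^2 + 4*x + 3)/(x - 4)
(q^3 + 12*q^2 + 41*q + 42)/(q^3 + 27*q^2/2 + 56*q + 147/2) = 2*(q + 2)/(2*q + 7)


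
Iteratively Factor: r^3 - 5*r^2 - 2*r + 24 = (r - 3)*(r^2 - 2*r - 8) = (r - 3)*(r + 2)*(r - 4)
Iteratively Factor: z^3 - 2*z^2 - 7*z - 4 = (z - 4)*(z^2 + 2*z + 1) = (z - 4)*(z + 1)*(z + 1)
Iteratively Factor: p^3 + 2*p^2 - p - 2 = (p + 2)*(p^2 - 1) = (p + 1)*(p + 2)*(p - 1)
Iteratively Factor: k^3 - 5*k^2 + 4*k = (k)*(k^2 - 5*k + 4) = k*(k - 1)*(k - 4)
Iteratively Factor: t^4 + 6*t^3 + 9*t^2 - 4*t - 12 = (t + 2)*(t^3 + 4*t^2 + t - 6) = (t + 2)^2*(t^2 + 2*t - 3) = (t - 1)*(t + 2)^2*(t + 3)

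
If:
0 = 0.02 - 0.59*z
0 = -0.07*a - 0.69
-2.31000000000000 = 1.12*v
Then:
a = -9.86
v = -2.06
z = 0.03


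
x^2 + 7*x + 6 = (x + 1)*(x + 6)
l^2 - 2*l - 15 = (l - 5)*(l + 3)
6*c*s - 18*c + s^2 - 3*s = (6*c + s)*(s - 3)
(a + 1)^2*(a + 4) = a^3 + 6*a^2 + 9*a + 4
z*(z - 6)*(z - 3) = z^3 - 9*z^2 + 18*z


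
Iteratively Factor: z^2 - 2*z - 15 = (z - 5)*(z + 3)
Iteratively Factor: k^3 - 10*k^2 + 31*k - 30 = (k - 2)*(k^2 - 8*k + 15) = (k - 3)*(k - 2)*(k - 5)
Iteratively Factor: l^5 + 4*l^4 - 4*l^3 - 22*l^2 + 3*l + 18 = (l + 3)*(l^4 + l^3 - 7*l^2 - l + 6) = (l + 1)*(l + 3)*(l^3 - 7*l + 6) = (l - 2)*(l + 1)*(l + 3)*(l^2 + 2*l - 3) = (l - 2)*(l - 1)*(l + 1)*(l + 3)*(l + 3)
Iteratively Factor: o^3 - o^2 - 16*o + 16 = (o - 4)*(o^2 + 3*o - 4) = (o - 4)*(o + 4)*(o - 1)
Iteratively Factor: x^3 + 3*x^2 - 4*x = (x - 1)*(x^2 + 4*x) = (x - 1)*(x + 4)*(x)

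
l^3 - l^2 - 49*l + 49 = (l - 7)*(l - 1)*(l + 7)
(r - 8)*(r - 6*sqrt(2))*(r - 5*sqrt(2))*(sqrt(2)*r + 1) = sqrt(2)*r^4 - 21*r^3 - 8*sqrt(2)*r^3 + 49*sqrt(2)*r^2 + 168*r^2 - 392*sqrt(2)*r + 60*r - 480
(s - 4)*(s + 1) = s^2 - 3*s - 4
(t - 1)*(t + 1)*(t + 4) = t^3 + 4*t^2 - t - 4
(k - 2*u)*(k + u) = k^2 - k*u - 2*u^2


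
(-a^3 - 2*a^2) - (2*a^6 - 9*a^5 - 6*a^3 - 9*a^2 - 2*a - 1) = -2*a^6 + 9*a^5 + 5*a^3 + 7*a^2 + 2*a + 1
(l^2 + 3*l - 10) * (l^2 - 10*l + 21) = l^4 - 7*l^3 - 19*l^2 + 163*l - 210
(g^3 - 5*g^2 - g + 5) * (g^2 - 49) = g^5 - 5*g^4 - 50*g^3 + 250*g^2 + 49*g - 245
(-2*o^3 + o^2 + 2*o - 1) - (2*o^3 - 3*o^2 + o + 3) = -4*o^3 + 4*o^2 + o - 4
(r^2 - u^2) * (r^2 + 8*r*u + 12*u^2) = r^4 + 8*r^3*u + 11*r^2*u^2 - 8*r*u^3 - 12*u^4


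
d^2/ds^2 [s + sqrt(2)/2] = 0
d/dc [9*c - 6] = 9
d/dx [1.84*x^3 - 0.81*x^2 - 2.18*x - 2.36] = 5.52*x^2 - 1.62*x - 2.18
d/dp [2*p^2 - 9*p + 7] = 4*p - 9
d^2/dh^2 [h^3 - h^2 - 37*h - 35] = 6*h - 2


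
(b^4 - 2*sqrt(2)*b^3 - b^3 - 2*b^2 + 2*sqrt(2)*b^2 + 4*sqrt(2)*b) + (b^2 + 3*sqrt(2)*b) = b^4 - 2*sqrt(2)*b^3 - b^3 - b^2 + 2*sqrt(2)*b^2 + 7*sqrt(2)*b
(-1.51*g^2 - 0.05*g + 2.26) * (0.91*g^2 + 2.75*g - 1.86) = -1.3741*g^4 - 4.198*g^3 + 4.7277*g^2 + 6.308*g - 4.2036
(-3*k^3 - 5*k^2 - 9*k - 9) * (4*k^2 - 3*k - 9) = -12*k^5 - 11*k^4 + 6*k^3 + 36*k^2 + 108*k + 81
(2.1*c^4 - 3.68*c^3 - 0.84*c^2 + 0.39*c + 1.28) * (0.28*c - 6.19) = 0.588*c^5 - 14.0294*c^4 + 22.544*c^3 + 5.3088*c^2 - 2.0557*c - 7.9232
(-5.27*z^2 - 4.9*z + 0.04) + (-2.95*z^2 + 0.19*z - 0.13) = -8.22*z^2 - 4.71*z - 0.09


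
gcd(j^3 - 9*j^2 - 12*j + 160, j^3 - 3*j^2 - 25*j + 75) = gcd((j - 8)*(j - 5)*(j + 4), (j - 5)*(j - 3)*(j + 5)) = j - 5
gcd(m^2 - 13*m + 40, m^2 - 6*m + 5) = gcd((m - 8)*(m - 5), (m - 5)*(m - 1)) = m - 5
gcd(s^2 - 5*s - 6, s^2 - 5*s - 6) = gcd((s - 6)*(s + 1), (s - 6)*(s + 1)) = s^2 - 5*s - 6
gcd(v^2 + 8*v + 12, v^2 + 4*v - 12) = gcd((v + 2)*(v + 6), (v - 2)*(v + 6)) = v + 6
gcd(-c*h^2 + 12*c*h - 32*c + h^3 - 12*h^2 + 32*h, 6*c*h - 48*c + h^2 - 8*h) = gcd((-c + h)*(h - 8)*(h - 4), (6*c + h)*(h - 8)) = h - 8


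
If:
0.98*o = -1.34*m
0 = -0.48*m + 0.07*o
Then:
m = 0.00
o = 0.00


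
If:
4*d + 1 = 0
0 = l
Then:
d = -1/4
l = 0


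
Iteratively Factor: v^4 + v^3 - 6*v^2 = (v + 3)*(v^3 - 2*v^2) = v*(v + 3)*(v^2 - 2*v) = v^2*(v + 3)*(v - 2)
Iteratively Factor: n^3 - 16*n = (n - 4)*(n^2 + 4*n) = n*(n - 4)*(n + 4)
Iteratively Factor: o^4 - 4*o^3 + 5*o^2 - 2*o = (o - 2)*(o^3 - 2*o^2 + o) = (o - 2)*(o - 1)*(o^2 - o) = (o - 2)*(o - 1)^2*(o)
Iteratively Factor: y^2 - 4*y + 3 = (y - 1)*(y - 3)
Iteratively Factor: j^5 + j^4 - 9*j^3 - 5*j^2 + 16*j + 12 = (j + 1)*(j^4 - 9*j^2 + 4*j + 12) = (j - 2)*(j + 1)*(j^3 + 2*j^2 - 5*j - 6) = (j - 2)*(j + 1)^2*(j^2 + j - 6) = (j - 2)^2*(j + 1)^2*(j + 3)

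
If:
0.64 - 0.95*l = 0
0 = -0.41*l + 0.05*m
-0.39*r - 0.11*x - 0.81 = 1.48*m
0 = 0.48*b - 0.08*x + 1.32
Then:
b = 0.166666666666667*x - 2.75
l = 0.67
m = 5.52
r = -0.282051282051282*x - 23.0405937921727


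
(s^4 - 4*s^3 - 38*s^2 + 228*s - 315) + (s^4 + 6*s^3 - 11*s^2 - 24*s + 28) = 2*s^4 + 2*s^3 - 49*s^2 + 204*s - 287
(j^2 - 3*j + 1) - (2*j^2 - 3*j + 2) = -j^2 - 1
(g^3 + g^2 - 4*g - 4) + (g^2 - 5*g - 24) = g^3 + 2*g^2 - 9*g - 28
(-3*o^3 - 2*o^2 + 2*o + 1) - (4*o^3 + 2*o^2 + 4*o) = -7*o^3 - 4*o^2 - 2*o + 1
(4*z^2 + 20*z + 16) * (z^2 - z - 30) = 4*z^4 + 16*z^3 - 124*z^2 - 616*z - 480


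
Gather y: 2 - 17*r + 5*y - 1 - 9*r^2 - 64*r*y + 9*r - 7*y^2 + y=-9*r^2 - 8*r - 7*y^2 + y*(6 - 64*r) + 1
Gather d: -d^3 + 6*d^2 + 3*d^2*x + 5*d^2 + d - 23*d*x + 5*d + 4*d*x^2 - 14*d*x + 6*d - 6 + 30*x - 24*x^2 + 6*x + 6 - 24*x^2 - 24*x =-d^3 + d^2*(3*x + 11) + d*(4*x^2 - 37*x + 12) - 48*x^2 + 12*x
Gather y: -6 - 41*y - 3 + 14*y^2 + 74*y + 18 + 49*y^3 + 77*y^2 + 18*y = 49*y^3 + 91*y^2 + 51*y + 9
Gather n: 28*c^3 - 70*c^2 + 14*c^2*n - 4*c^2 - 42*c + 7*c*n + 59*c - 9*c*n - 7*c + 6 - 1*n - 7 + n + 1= 28*c^3 - 74*c^2 + 10*c + n*(14*c^2 - 2*c)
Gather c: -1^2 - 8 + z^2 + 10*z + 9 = z^2 + 10*z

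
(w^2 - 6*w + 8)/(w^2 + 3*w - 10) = (w - 4)/(w + 5)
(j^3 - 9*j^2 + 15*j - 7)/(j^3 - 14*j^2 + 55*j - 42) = (j - 1)/(j - 6)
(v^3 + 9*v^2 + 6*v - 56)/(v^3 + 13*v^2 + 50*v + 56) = (v - 2)/(v + 2)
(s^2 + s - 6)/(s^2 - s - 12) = (s - 2)/(s - 4)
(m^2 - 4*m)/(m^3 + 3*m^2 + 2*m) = (m - 4)/(m^2 + 3*m + 2)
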